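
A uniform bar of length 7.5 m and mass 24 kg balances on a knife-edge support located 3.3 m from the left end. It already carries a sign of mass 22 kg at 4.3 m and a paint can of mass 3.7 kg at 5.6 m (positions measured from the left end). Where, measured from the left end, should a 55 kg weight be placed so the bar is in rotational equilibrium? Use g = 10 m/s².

x ≈ 2.55 m from the left end

Taking torques about the knife-edge support (at 3.3 m from the left end):
Beam weight: 24 × 10 = 240 N down at 3.75 m → arm 0.45 m, τ = 240 × 0.45 = 108 N·m clockwise.
Sign: 22 × 10 = 220 N down at 4.3 m → arm 1 m, τ = 220 × 1 = 220 N·m clockwise.
Paint can: 3.7 × 10 = 37 N down at 5.6 m → arm 2.3 m, τ = 37 × 2.3 = 85.1 N·m clockwise.
Net moment of existing loads = 413.1 N·m clockwise.
The weight weighs 55 × 10 = 550 N and must supply an equal counterclockwise moment, so its lever arm about the knife-edge support is 413.1 / 550 = 0.751 m.
That puts it at 3.3 − 0.751 = 2.55 m from the left end.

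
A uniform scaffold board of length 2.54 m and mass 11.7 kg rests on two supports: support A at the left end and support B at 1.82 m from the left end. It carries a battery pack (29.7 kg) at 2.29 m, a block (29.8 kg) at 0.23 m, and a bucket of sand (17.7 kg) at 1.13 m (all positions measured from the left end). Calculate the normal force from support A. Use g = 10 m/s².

Choose support B as the axis so its reaction then has zero moment arm.
Beam weight: 11.7 × 10 = 117 N down at 1.27 m → arm 0.55 m, τ = 117 × 0.55 = 64.35 N·m counterclockwise.
Battery pack: 29.7 × 10 = 297 N down at 2.29 m → arm 0.47 m, τ = 297 × 0.47 = 139.6 N·m clockwise.
Block: 29.8 × 10 = 298 N down at 0.23 m → arm 1.59 m, τ = 298 × 1.59 = 473.8 N·m counterclockwise.
Bucket of sand: 17.7 × 10 = 177 N down at 1.13 m → arm 0.69 m, τ = 177 × 0.69 = 122.1 N·m counterclockwise.
Net load moment about support B = 520.6 N·m counterclockwise.
Reaction R at support A is upward at 0 m, arm 1.82 m → moment R × 1.82 clockwise.
Balancing moments: R × 1.82 = 520.6, giving R = 286 N.

R_A ≈ 286 N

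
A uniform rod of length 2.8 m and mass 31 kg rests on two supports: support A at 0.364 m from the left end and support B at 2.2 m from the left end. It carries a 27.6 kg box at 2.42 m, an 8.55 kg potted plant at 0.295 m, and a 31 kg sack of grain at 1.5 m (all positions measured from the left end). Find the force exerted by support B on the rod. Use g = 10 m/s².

R_B ≈ 673 N

Choose support A as the axis so its reaction then has zero moment arm.
Beam weight: 31 × 10 = 310 N down at 1.4 m → arm 1.036 m, τ = 310 × 1.036 = 321.2 N·m clockwise.
Box: 27.6 × 10 = 276 N down at 2.42 m → arm 2.056 m, τ = 276 × 2.056 = 567.5 N·m clockwise.
Potted plant: 8.55 × 10 = 85.5 N down at 0.295 m → arm 0.069 m, τ = 85.5 × 0.069 = 5.9 N·m counterclockwise.
Sack of grain: 31 × 10 = 310 N down at 1.5 m → arm 1.136 m, τ = 310 × 1.136 = 352.2 N·m clockwise.
Net load moment about support A = 1235 N·m clockwise.
Reaction R at support B is upward at 2.2 m, arm 1.836 m → moment R × 1.836 counterclockwise.
For rotational equilibrium, R × 1.836 = 1235, so R = 673 N.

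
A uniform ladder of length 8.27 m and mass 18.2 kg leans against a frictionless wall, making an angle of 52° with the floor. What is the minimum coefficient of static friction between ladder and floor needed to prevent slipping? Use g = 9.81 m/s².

μ_min ≈ 0.391

Sum moments about the foot of the ladder (the floor normal and friction both act there and drop out).
Ladder weight 18.2×9.81 = 178.5 N acts at 4.135 m along the ladder; its horizontal arm is 4.135·cos52° = 2.546 m → τ = 454.5 N·m clockwise.
Wall normal N acts horizontally at the top; its moment arm is the height L sinθ = 8.27·sin52° = 6.517 m, counterclockwise.
Στ = 0 ⇒ N × 6.517 = 454.5 ⇒ N = 69.74 N.
ΣFx = 0 ⇒ f = N_wall = 69.74 N. ΣFy = 0 ⇒ N_floor = 178.5 N.
μ_min = f / N_floor = 69.74 / 178.5 = 0.391.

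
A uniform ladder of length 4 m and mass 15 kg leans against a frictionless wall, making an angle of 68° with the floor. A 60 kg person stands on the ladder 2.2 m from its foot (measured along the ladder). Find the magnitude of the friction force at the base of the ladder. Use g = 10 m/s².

f ≈ 164 N

Take moments about the foot of the ladder.
Ladder weight 15×10 = 150 N acts at 2 m along the ladder; its horizontal arm is 2·cos68° = 0.7492 m → τ = 112.4 N·m clockwise.
Person: 60×10 = 600 N at 2.2 m → arm 0.8241 m → τ = 494.5 N·m clockwise.
Wall normal N acts horizontally at the top; its moment arm is the height L sinθ = 4·sin68° = 3.709 m, counterclockwise.
Στ = 0 ⇒ N × 3.709 = 606.9 ⇒ N = 164 N.
ΣFx = 0: friction at the foot balances the wall's push, so f = N_wall = 164 N.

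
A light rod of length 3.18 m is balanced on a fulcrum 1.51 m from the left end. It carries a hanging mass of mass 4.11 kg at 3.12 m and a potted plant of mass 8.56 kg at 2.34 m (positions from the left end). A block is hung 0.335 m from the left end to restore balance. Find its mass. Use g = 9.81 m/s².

m ≈ 11.7 kg

Choose the fulcrum (at 1.51 m from the left end) as the axis so the support reaction has zero arm there.
Hanging mass: 4.11 × 9.81 = 40.32 N down at 3.12 m → arm 1.61 m, τ = 40.32 × 1.61 = 64.92 N·m clockwise.
Potted plant: 8.56 × 9.81 = 83.97 N down at 2.34 m → arm 0.83 m, τ = 83.97 × 0.83 = 69.7 N·m clockwise.
Net moment of known loads = 134.6 N·m clockwise.
An unknown mass m at 0.335 m has arm 1.175 m; its moment is m·g·1.175 counterclockwise.
Balancing moments: m × 9.81 × 1.175 = 134.6, giving m = 134.6 / (9.81 × 1.175) = 11.7 kg.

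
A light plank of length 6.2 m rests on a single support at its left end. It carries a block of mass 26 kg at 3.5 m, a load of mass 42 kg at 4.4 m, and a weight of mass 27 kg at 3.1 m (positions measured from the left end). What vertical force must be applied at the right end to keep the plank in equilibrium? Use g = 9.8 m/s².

Take moments about the left end.
Block: 26 × 9.8 = 254.8 N down at 3.5 m → arm 3.5 m, τ = 254.8 × 3.5 = 891.8 N·m clockwise.
Load: 42 × 9.8 = 411.6 N down at 4.4 m → arm 4.4 m, τ = 411.6 × 4.4 = 1811 N·m clockwise.
Weight: 27 × 9.8 = 264.6 N down at 3.1 m → arm 3.1 m, τ = 264.6 × 3.1 = 820.3 N·m clockwise.
Net moment of the loads = 3523 N·m clockwise.
The upward force F acts at the right end, arm 6.2 m, giving F × 6.2 counterclockwise.
Setting net torque to zero: F × 6.2 = 3523 → F = 3523 / 6.2 = 568 N.

F ≈ 568 N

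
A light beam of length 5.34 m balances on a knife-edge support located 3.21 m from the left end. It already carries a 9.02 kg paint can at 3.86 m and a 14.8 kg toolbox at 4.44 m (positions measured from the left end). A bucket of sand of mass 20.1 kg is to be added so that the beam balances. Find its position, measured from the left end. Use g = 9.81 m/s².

x ≈ 2.01 m from the left end

Take moments about the knife-edge support (at 3.21 m from the left end).
Paint can: 9.02 × 9.81 = 88.49 N down at 3.86 m → arm 0.65 m, τ = 88.49 × 0.65 = 57.52 N·m clockwise.
Toolbox: 14.8 × 9.81 = 145.2 N down at 4.44 m → arm 1.23 m, τ = 145.2 × 1.23 = 178.6 N·m clockwise.
Net moment of existing loads = 236.1 N·m clockwise.
The bucket of sand weighs 20.1 × 9.81 = 197.2 N and must supply an equal counterclockwise moment, so its lever arm about the knife-edge support is 236.1 / 197.2 = 1.2 m.
That puts it at 3.21 − 1.2 = 2.01 m from the left end.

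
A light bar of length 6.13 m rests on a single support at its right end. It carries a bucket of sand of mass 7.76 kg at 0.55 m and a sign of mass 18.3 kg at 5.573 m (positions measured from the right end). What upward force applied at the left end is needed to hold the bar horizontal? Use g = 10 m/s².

F ≈ 173 N

About the right end:
Bucket of sand: 7.76 × 10 = 77.6 N down at 0.55 m → arm 0.55 m, τ = 77.6 × 0.55 = 42.68 N·m counterclockwise.
Sign: 18.3 × 10 = 183 N down at 5.573 m → arm 5.573 m, τ = 183 × 5.573 = 1020 N·m counterclockwise.
Net moment of the loads = 1063 N·m counterclockwise.
The upward force F acts at the left end, arm 6.13 m, giving F × 6.13 clockwise.
Balancing moments: F × 6.13 = 1063, giving F = 1063 / 6.13 = 173 N.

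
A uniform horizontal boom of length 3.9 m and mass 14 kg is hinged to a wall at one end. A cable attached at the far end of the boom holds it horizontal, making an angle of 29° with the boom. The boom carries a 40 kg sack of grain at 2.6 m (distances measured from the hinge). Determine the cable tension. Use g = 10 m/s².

T ≈ 694 N

Taking torques about the hinge:
Beam weight: 14 × 10 = 140 N down at 1.95 m → arm 1.95 m, τ = 140 × 1.95 = 273 N·m clockwise.
Sack of grain: 40 × 10 = 400 N down at 2.6 m → arm 2.6 m, τ = 400 × 2.6 = 1040 N·m clockwise.
Total clockwise load moment = 1313 N·m.
The cable tension T acts at 3.9 m; only its component perpendicular to the boom, T sinθ, produces torque. sin 29° = 0.4848.
Balancing moments: T × 3.9 × 0.4848 = 1313, giving T = 1313 / 1.891 = 694 N.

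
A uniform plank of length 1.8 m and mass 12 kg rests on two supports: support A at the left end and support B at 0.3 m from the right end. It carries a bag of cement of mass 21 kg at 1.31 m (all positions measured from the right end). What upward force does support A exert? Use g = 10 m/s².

About support B:
Beam weight: 12 × 10 = 120 N down at 0.9 m → arm 0.6 m, τ = 120 × 0.6 = 72 N·m counterclockwise.
Bag of cement: 21 × 10 = 210 N down at 1.31 m → arm 1.01 m, τ = 210 × 1.01 = 212.1 N·m counterclockwise.
Net load moment about support B = 284.1 N·m counterclockwise.
Reaction R at support A is upward at 1.8 m, arm 1.5 m → moment R × 1.5 clockwise.
Στ = 0 ⇒ R × 1.5 = 284.1 ⇒ R = 189 N.

R_A ≈ 189 N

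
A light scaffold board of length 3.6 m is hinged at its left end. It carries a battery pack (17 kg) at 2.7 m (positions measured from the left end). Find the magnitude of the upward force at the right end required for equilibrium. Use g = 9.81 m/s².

Choose the left end as the axis so the unknown pivot reaction has zero arm there.
Battery pack: 17 × 9.81 = 166.8 N down at 2.7 m → arm 2.7 m, τ = 166.8 × 2.7 = 450.4 N·m clockwise.
Net moment of the loads = 450.4 N·m clockwise.
The upward force F acts at the right end, arm 3.6 m, giving F × 3.6 counterclockwise.
Στ = 0 ⇒ F × 3.6 = 450.4 ⇒ F = 450.4 / 3.6 = 125 N.

F ≈ 125 N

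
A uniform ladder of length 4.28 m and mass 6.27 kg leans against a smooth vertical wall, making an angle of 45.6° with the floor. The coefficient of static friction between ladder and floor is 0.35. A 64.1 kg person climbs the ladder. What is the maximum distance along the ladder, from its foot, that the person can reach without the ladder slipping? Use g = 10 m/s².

Take moments about the foot of the ladder.
Ladder weight 6.27×10 = 62.7 N acts at 2.14 m along the ladder; its horizontal arm is 2.14·cos45.6° = 1.497 m → τ = 93.86 N·m clockwise.
Person weight 64.1×10 = 641 N at distance d → arm d·cos45.6° → τ = 641·d·0.6997 clockwise.
Wall normal N at the top has arm L sinθ = 3.058 m counterclockwise, so Στ = 0 gives N·3.058 = 93.86 + 448.5·d.
ΣFy = 0 ⇒ N_floor = 703.7 N, so the maximum friction is μ_s·N_floor = 0.35×703.7 = 246.3 N. ΣFx = 0 ⇒ N_wall = f, so at the slipping point N = 246.3 N.
Substituting: 246.3×3.058 = 93.86 + 448.5·d ⇒ d = (753.2 − 93.86) / 448.5 = 1.47 m.

d ≈ 1.47 m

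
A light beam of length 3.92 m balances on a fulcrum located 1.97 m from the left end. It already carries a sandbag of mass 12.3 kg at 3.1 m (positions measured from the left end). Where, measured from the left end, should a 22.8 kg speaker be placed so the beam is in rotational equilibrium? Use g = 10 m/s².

x ≈ 1.36 m from the left end

Choose the fulcrum (at 1.97 m from the left end) as the axis so the support reaction has zero arm there.
Sandbag: 12.3 × 10 = 123 N down at 3.1 m → arm 1.13 m, τ = 123 × 1.13 = 139 N·m clockwise.
Net moment of existing loads = 139 N·m clockwise.
The speaker weighs 22.8 × 10 = 228 N and must supply an equal counterclockwise moment, so its lever arm about the fulcrum is 139 / 228 = 0.61 m.
That puts it at 1.97 − 0.61 = 1.36 m from the left end.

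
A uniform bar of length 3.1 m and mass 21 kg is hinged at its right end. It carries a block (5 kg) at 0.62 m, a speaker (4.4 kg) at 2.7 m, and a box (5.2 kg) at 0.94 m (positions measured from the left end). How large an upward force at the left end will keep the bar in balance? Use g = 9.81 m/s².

F ≈ 183 N

About the right end:
Beam weight: 21 × 9.81 = 206 N down at 1.55 m → arm 1.55 m, τ = 206 × 1.55 = 319.3 N·m counterclockwise.
Block: 5 × 9.81 = 49.05 N down at 0.62 m → arm 2.48 m, τ = 49.05 × 2.48 = 121.6 N·m counterclockwise.
Speaker: 4.4 × 9.81 = 43.16 N down at 2.7 m → arm 0.4 m, τ = 43.16 × 0.4 = 17.26 N·m counterclockwise.
Box: 5.2 × 9.81 = 51.01 N down at 0.94 m → arm 2.16 m, τ = 51.01 × 2.16 = 110.2 N·m counterclockwise.
Net moment of the loads = 568.4 N·m counterclockwise.
The upward force F acts at the left end, arm 3.1 m, giving F × 3.1 clockwise.
Setting net torque to zero: F × 3.1 = 568.4 → F = 568.4 / 3.1 = 183 N.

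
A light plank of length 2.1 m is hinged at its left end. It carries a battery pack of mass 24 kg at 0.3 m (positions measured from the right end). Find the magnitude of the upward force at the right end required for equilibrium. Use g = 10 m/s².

Choose the left end as the axis so the unknown pivot reaction has zero arm there.
Battery pack: 24 × 10 = 240 N down at 0.3 m → arm 1.8 m, τ = 240 × 1.8 = 432 N·m clockwise.
Net moment of the loads = 432 N·m clockwise.
The upward force F acts at the right end, arm 2.1 m, giving F × 2.1 counterclockwise.
Balancing moments: F × 2.1 = 432, giving F = 432 / 2.1 = 206 N.

F ≈ 206 N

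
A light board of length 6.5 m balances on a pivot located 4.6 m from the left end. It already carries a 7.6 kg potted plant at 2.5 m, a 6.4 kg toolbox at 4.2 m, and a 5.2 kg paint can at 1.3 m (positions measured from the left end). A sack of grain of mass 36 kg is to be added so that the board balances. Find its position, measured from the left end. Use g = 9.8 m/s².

Sum moments about the pivot (at 4.6 m from the left end) (the support reaction has zero arm there).
Potted plant: 7.6 × 9.8 = 74.48 N down at 2.5 m → arm 2.1 m, τ = 74.48 × 2.1 = 156.4 N·m counterclockwise.
Toolbox: 6.4 × 9.8 = 62.72 N down at 4.2 m → arm 0.4 m, τ = 62.72 × 0.4 = 25.09 N·m counterclockwise.
Paint can: 5.2 × 9.8 = 50.96 N down at 1.3 m → arm 3.3 m, τ = 50.96 × 3.3 = 168.2 N·m counterclockwise.
Net moment of existing loads = 349.7 N·m counterclockwise.
The sack of grain weighs 36 × 9.8 = 352.8 N and must supply an equal clockwise moment, so its lever arm about the pivot is 349.7 / 352.8 = 0.991 m.
That puts it at 4.6 + 0.991 = 5.59 m from the left end.

x ≈ 5.59 m from the left end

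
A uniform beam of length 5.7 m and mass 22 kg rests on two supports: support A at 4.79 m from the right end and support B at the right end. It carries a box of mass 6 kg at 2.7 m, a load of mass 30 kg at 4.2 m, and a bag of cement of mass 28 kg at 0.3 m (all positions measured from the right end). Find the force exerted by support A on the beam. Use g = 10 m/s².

R_A ≈ 445 N

Choose support B as the axis so its reaction then has zero moment arm.
Beam weight: 22 × 10 = 220 N down at 2.85 m → arm 2.85 m, τ = 220 × 2.85 = 627 N·m counterclockwise.
Box: 6 × 10 = 60 N down at 2.7 m → arm 2.7 m, τ = 60 × 2.7 = 162 N·m counterclockwise.
Load: 30 × 10 = 300 N down at 4.2 m → arm 4.2 m, τ = 300 × 4.2 = 1260 N·m counterclockwise.
Bag of cement: 28 × 10 = 280 N down at 0.3 m → arm 0.3 m, τ = 280 × 0.3 = 84 N·m counterclockwise.
Net load moment about support B = 2133 N·m counterclockwise.
Reaction R at support A is upward at 4.79 m, arm 4.79 m → moment R × 4.79 clockwise.
For rotational equilibrium, R × 4.79 = 2133, so R = 445 N.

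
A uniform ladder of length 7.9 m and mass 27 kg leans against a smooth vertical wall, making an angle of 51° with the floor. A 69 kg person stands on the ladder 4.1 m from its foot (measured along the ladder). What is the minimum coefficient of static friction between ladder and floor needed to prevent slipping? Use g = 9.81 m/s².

About the foot of the ladder:
Ladder weight 27×9.81 = 264.9 N acts at 3.95 m along the ladder; its horizontal arm is 3.95·cos51° = 2.486 m → τ = 658.5 N·m clockwise.
Person: 69×9.81 = 676.9 N at 4.1 m → arm 2.58 m → τ = 1746 N·m clockwise.
Wall normal N acts horizontally at the top; its moment arm is the height L sinθ = 7.9·sin51° = 6.139 m, counterclockwise.
For rotational equilibrium, N × 6.139 = 2404, so N = 391.6 N.
ΣFx = 0 ⇒ f = N_wall = 391.6 N. ΣFy = 0 ⇒ N_floor = 941.8 N.
μ_min = f / N_floor = 391.6 / 941.8 = 0.416.

μ_min ≈ 0.416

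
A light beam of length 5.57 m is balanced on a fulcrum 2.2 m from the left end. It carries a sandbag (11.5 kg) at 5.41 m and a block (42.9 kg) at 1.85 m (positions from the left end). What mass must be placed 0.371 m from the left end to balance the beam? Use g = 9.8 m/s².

m ≈ 12 kg

About the fulcrum (at 2.2 m from the left end):
Sandbag: 11.5 × 9.8 = 112.7 N down at 5.41 m → arm 3.21 m, τ = 112.7 × 3.21 = 361.8 N·m clockwise.
Block: 42.9 × 9.8 = 420.4 N down at 1.85 m → arm 0.35 m, τ = 420.4 × 0.35 = 147.1 N·m counterclockwise.
Net moment of known loads = 214.7 N·m clockwise.
An unknown mass m at 0.371 m has arm 1.829 m; its moment is m·g·1.829 counterclockwise.
For rotational equilibrium, m × 9.8 × 1.829 = 214.7, so m = 214.7 / (9.8 × 1.829) = 12 kg.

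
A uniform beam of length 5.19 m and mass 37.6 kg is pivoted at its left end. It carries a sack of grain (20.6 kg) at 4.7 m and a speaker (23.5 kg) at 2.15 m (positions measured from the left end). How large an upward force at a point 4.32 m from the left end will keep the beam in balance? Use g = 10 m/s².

F ≈ 567 N

Taking torques about the left end:
Beam weight: 37.6 × 10 = 376 N down at 2.595 m → arm 2.595 m, τ = 376 × 2.595 = 975.7 N·m clockwise.
Sack of grain: 20.6 × 10 = 206 N down at 4.7 m → arm 4.7 m, τ = 206 × 4.7 = 968.2 N·m clockwise.
Speaker: 23.5 × 10 = 235 N down at 2.15 m → arm 2.15 m, τ = 235 × 2.15 = 505.2 N·m clockwise.
Net moment of the loads = 2449 N·m clockwise.
The upward force F acts at a point 4.32 m from the left end, arm 4.32 m, giving F × 4.32 counterclockwise.
For rotational equilibrium, F × 4.32 = 2449, so F = 2449 / 4.32 = 567 N.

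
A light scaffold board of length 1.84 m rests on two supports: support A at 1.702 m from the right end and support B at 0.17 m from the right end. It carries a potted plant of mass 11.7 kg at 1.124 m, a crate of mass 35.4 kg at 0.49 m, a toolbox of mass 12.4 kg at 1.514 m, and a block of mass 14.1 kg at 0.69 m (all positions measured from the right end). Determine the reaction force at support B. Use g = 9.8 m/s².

Taking torques about support A:
Potted plant: 11.7 × 9.8 = 114.7 N down at 1.124 m → arm 0.578 m, τ = 114.7 × 0.578 = 66.3 N·m clockwise.
Crate: 35.4 × 9.8 = 346.9 N down at 0.49 m → arm 1.212 m, τ = 346.9 × 1.212 = 420.4 N·m clockwise.
Toolbox: 12.4 × 9.8 = 121.5 N down at 1.514 m → arm 0.188 m, τ = 121.5 × 0.188 = 22.84 N·m clockwise.
Block: 14.1 × 9.8 = 138.2 N down at 0.69 m → arm 1.012 m, τ = 138.2 × 1.012 = 139.9 N·m clockwise.
Net load moment about support A = 649.4 N·m clockwise.
Reaction R at support B is upward at 0.17 m, arm 1.532 m → moment R × 1.532 counterclockwise.
Setting net torque to zero: R × 1.532 = 649.4 → R = 424 N.

R_B ≈ 424 N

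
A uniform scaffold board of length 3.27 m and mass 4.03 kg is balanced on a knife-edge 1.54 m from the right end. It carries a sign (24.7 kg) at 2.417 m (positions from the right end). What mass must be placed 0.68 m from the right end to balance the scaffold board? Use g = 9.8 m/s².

m ≈ 25.6 kg

Choose the knife-edge (at 1.54 m from the right end) as the axis so the support reaction has zero arm there.
Beam weight: 4.03 × 9.8 = 39.49 N down at 1.635 m → arm 0.095 m, τ = 39.49 × 0.095 = 3.752 N·m counterclockwise.
Sign: 24.7 × 9.8 = 242.1 N down at 2.417 m → arm 0.877 m, τ = 242.1 × 0.877 = 212.3 N·m counterclockwise.
Net moment of known loads = 216.1 N·m counterclockwise.
An unknown mass m at 0.68 m has arm 0.86 m; its moment is m·g·0.86 clockwise.
Balancing moments: m × 9.8 × 0.86 = 216.1, giving m = 216.1 / (9.8 × 0.86) = 25.6 kg.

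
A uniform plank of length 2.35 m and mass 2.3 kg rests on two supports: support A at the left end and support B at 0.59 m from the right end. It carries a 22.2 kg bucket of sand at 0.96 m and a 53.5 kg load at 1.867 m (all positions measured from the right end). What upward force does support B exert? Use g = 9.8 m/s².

R_B ≈ 331 N

Choose support A as the axis so its reaction then has zero moment arm.
Beam weight: 2.3 × 9.8 = 22.54 N down at 1.175 m → arm 1.175 m, τ = 22.54 × 1.175 = 26.48 N·m clockwise.
Bucket of sand: 22.2 × 9.8 = 217.6 N down at 0.96 m → arm 1.39 m, τ = 217.6 × 1.39 = 302.5 N·m clockwise.
Load: 53.5 × 9.8 = 524.3 N down at 1.867 m → arm 0.483 m, τ = 524.3 × 0.483 = 253.2 N·m clockwise.
Net load moment about support A = 582.2 N·m clockwise.
Reaction R at support B is upward at 0.59 m, arm 1.76 m → moment R × 1.76 counterclockwise.
Στ = 0 ⇒ R × 1.76 = 582.2 ⇒ R = 331 N.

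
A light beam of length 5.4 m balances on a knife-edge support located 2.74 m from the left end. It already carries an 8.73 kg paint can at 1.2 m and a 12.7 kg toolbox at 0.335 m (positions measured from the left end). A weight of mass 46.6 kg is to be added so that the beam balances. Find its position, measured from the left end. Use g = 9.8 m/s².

Sum moments about the knife-edge support (at 2.74 m from the left end) (the support reaction has zero arm there).
Paint can: 8.73 × 9.8 = 85.55 N down at 1.2 m → arm 1.54 m, τ = 85.55 × 1.54 = 131.7 N·m counterclockwise.
Toolbox: 12.7 × 9.8 = 124.5 N down at 0.335 m → arm 2.405 m, τ = 124.5 × 2.405 = 299.4 N·m counterclockwise.
Net moment of existing loads = 431.1 N·m counterclockwise.
The weight weighs 46.6 × 9.8 = 456.7 N and must supply an equal clockwise moment, so its lever arm about the knife-edge support is 431.1 / 456.7 = 0.944 m.
That puts it at 2.74 + 0.944 = 3.68 m from the left end.

x ≈ 3.68 m from the left end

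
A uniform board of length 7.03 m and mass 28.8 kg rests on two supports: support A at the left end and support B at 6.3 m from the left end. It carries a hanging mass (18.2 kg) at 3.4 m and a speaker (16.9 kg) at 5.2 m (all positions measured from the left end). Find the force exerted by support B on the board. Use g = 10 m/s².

Sum moments about support A (its reaction then has zero moment arm).
Beam weight: 28.8 × 10 = 288 N down at 3.515 m → arm 3.515 m, τ = 288 × 3.515 = 1012 N·m clockwise.
Hanging mass: 18.2 × 10 = 182 N down at 3.4 m → arm 3.4 m, τ = 182 × 3.4 = 618.8 N·m clockwise.
Speaker: 16.9 × 10 = 169 N down at 5.2 m → arm 5.2 m, τ = 169 × 5.2 = 878.8 N·m clockwise.
Net load moment about support A = 2510 N·m clockwise.
Reaction R at support B is upward at 6.3 m, arm 6.3 m → moment R × 6.3 counterclockwise.
Στ = 0 ⇒ R × 6.3 = 2510 ⇒ R = 398 N.

R_B ≈ 398 N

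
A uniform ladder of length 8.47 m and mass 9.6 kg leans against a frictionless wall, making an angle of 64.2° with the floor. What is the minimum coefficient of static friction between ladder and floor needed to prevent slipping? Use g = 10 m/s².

μ_min ≈ 0.242

About the foot of the ladder:
Ladder weight 9.6×10 = 96 N acts at 4.235 m along the ladder; its horizontal arm is 4.235·cos64.2° = 1.843 m → τ = 176.9 N·m clockwise.
Wall normal N acts horizontally at the top; its moment arm is the height L sinθ = 8.47·sin64.2° = 7.626 m, counterclockwise.
Στ = 0 ⇒ N × 7.626 = 176.9 ⇒ N = 23.2 N.
ΣFx = 0 ⇒ f = N_wall = 23.2 N. ΣFy = 0 ⇒ N_floor = 96 N.
μ_min = f / N_floor = 23.2 / 96 = 0.242.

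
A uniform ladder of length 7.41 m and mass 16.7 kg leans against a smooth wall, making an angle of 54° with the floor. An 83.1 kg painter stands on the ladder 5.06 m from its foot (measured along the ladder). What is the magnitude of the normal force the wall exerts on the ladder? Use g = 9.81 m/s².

About the foot of the ladder:
Ladder weight 16.7×9.81 = 163.8 N acts at 3.705 m along the ladder; its horizontal arm is 3.705·cos54° = 2.178 m → τ = 356.8 N·m clockwise.
Painter: 83.1×9.81 = 815.2 N at 5.06 m → arm 2.974 m → τ = 2424 N·m clockwise.
Wall normal N acts horizontally at the top; its moment arm is the height L sinθ = 7.41·sin54° = 5.995 m, counterclockwise.
Setting net torque to zero: N × 5.995 = 2781 → N = 464 N.

N_wall ≈ 464 N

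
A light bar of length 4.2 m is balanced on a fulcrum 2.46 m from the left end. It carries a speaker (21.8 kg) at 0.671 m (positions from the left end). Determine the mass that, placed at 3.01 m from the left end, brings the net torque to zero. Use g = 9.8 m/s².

m ≈ 70.9 kg

Choose the fulcrum (at 2.46 m from the left end) as the axis so the support reaction has zero arm there.
Speaker: 21.8 × 9.8 = 213.6 N down at 0.671 m → arm 1.789 m, τ = 213.6 × 1.789 = 382.1 N·m counterclockwise.
Net moment of known loads = 382.1 N·m counterclockwise.
An unknown mass m at 3.01 m has arm 0.55 m; its moment is m·g·0.55 clockwise.
Στ = 0 ⇒ m × 9.8 × 0.55 = 382.1 ⇒ m = 382.1 / (9.8 × 0.55) = 70.9 kg.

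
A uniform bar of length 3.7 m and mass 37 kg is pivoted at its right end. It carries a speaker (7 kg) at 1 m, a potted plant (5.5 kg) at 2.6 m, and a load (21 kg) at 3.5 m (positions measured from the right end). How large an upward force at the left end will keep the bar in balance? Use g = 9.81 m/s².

Sum moments about the right end (the unknown pivot reaction has zero arm there).
Beam weight: 37 × 9.81 = 363 N down at 1.85 m → arm 1.85 m, τ = 363 × 1.85 = 671.6 N·m counterclockwise.
Speaker: 7 × 9.81 = 68.67 N down at 1 m → arm 1 m, τ = 68.67 × 1 = 68.67 N·m counterclockwise.
Potted plant: 5.5 × 9.81 = 53.96 N down at 2.6 m → arm 2.6 m, τ = 53.96 × 2.6 = 140.3 N·m counterclockwise.
Load: 21 × 9.81 = 206 N down at 3.5 m → arm 3.5 m, τ = 206 × 3.5 = 721 N·m counterclockwise.
Net moment of the loads = 1602 N·m counterclockwise.
The upward force F acts at the left end, arm 3.7 m, giving F × 3.7 clockwise.
Setting net torque to zero: F × 3.7 = 1602 → F = 1602 / 3.7 = 433 N.

F ≈ 433 N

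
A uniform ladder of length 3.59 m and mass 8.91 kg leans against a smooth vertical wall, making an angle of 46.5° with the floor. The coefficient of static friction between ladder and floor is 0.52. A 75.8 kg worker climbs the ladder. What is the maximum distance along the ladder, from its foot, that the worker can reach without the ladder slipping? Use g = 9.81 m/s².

d ≈ 1.99 m

Choose the foot of the ladder as the axis so the floor normal and friction both act there and drop out.
Ladder weight 8.91×9.81 = 87.41 N acts at 1.795 m along the ladder; its horizontal arm is 1.795·cos46.5° = 1.236 m → τ = 108 N·m clockwise.
Worker weight 75.8×9.81 = 743.6 N at distance d → arm d·cos46.5° → τ = 743.6·d·0.6884 clockwise.
Wall normal N at the top has arm L sinθ = 2.604 m counterclockwise, so Στ = 0 gives N·2.604 = 108 + 511.9·d.
ΣFy = 0 ⇒ N_floor = 831 N, so the maximum friction is μ_s·N_floor = 0.52×831 = 432.1 N. ΣFx = 0 ⇒ N_wall = f, so at the slipping point N = 432.1 N.
Substituting: 432.1×2.604 = 108 + 511.9·d ⇒ d = (1125 − 108) / 511.9 = 1.99 m.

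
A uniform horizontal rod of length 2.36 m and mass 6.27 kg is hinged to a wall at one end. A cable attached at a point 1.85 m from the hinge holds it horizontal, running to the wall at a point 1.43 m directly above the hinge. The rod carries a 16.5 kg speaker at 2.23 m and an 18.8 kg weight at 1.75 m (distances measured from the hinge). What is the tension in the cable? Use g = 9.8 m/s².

T ≈ 668 N

Taking torques about the hinge:
Beam weight: 6.27 × 9.8 = 61.45 N down at 1.18 m → arm 1.18 m, τ = 61.45 × 1.18 = 72.51 N·m clockwise.
Speaker: 16.5 × 9.8 = 161.7 N down at 2.23 m → arm 2.23 m, τ = 161.7 × 2.23 = 360.6 N·m clockwise.
Weight: 18.8 × 9.8 = 184.2 N down at 1.75 m → arm 1.75 m, τ = 184.2 × 1.75 = 322.3 N·m clockwise.
Total clockwise load moment = 755.4 N·m.
The cable tension T acts at 1.85 m; only its component perpendicular to the rod, T sinθ, produces torque. sinθ = h/√(h²+d²) = 1.43/√(1.43²+1.85²) = 0.6116.
For rotational equilibrium, T × 1.85 × 0.6116 = 755.4, so T = 755.4 / 1.131 = 668 N.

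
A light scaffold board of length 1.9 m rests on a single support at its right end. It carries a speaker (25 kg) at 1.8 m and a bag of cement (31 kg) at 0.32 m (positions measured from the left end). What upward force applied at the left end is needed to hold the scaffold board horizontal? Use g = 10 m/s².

Choose the right end as the axis so the unknown pivot reaction has zero arm there.
Speaker: 25 × 10 = 250 N down at 1.8 m → arm 0.1 m, τ = 250 × 0.1 = 25 N·m counterclockwise.
Bag of cement: 31 × 10 = 310 N down at 0.32 m → arm 1.58 m, τ = 310 × 1.58 = 489.8 N·m counterclockwise.
Net moment of the loads = 514.8 N·m counterclockwise.
The upward force F acts at the left end, arm 1.9 m, giving F × 1.9 clockwise.
For rotational equilibrium, F × 1.9 = 514.8, so F = 514.8 / 1.9 = 271 N.

F ≈ 271 N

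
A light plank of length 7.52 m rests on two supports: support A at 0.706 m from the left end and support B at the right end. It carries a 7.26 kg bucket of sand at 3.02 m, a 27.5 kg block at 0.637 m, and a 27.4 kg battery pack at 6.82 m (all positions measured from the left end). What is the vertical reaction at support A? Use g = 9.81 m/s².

Sum moments about support B (its reaction then has zero moment arm).
Bucket of sand: 7.26 × 9.81 = 71.22 N down at 3.02 m → arm 4.5 m, τ = 71.22 × 4.5 = 320.5 N·m counterclockwise.
Block: 27.5 × 9.81 = 269.8 N down at 0.637 m → arm 6.883 m, τ = 269.8 × 6.883 = 1857 N·m counterclockwise.
Battery pack: 27.4 × 9.81 = 268.8 N down at 6.82 m → arm 0.7 m, τ = 268.8 × 0.7 = 188.2 N·m counterclockwise.
Net load moment about support B = 2366 N·m counterclockwise.
Reaction R at support A is upward at 0.706 m, arm 6.814 m → moment R × 6.814 clockwise.
Setting net torque to zero: R × 6.814 = 2366 → R = 347 N.

R_A ≈ 347 N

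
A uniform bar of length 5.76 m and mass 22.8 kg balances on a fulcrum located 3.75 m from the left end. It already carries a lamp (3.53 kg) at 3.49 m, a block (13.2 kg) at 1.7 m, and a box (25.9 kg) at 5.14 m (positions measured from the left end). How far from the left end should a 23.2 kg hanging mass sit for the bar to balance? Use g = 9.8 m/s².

Sum moments about the fulcrum (at 3.75 m from the left end) (the support reaction has zero arm there).
Beam weight: 22.8 × 9.8 = 223.4 N down at 2.88 m → arm 0.87 m, τ = 223.4 × 0.87 = 194.4 N·m counterclockwise.
Lamp: 3.53 × 9.8 = 34.59 N down at 3.49 m → arm 0.26 m, τ = 34.59 × 0.26 = 8.993 N·m counterclockwise.
Block: 13.2 × 9.8 = 129.4 N down at 1.7 m → arm 2.05 m, τ = 129.4 × 2.05 = 265.3 N·m counterclockwise.
Box: 25.9 × 9.8 = 253.8 N down at 5.14 m → arm 1.39 m, τ = 253.8 × 1.39 = 352.8 N·m clockwise.
Net moment of existing loads = 115.9 N·m counterclockwise.
The hanging mass weighs 23.2 × 9.8 = 227.4 N and must supply an equal clockwise moment, so its lever arm about the fulcrum is 115.9 / 227.4 = 0.51 m.
That puts it at 3.75 + 0.51 = 4.26 m from the left end.

x ≈ 4.26 m from the left end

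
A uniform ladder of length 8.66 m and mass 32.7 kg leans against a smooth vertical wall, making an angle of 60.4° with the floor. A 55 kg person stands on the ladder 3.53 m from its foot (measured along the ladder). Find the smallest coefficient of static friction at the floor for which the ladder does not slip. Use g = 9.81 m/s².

μ_min ≈ 0.251

Choose the foot of the ladder as the axis so the floor normal and friction both act there and drop out.
Ladder weight 32.7×9.81 = 320.8 N acts at 4.33 m along the ladder; its horizontal arm is 4.33·cos60.4° = 2.139 m → τ = 686.2 N·m clockwise.
Person: 55×9.81 = 539.6 N at 3.53 m → arm 1.744 m → τ = 941.1 N·m clockwise.
Wall normal N acts horizontally at the top; its moment arm is the height L sinθ = 8.66·sin60.4° = 7.53 m, counterclockwise.
Στ = 0 ⇒ N × 7.53 = 1627 ⇒ N = 216.1 N.
ΣFx = 0 ⇒ f = N_wall = 216.1 N. ΣFy = 0 ⇒ N_floor = 860.4 N.
μ_min = f / N_floor = 216.1 / 860.4 = 0.251.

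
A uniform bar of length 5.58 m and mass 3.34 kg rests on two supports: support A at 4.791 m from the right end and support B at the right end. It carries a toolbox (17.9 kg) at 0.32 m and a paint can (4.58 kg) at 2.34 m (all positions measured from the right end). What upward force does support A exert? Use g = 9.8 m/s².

R_A ≈ 52.7 N

Choose support B as the axis so its reaction then has zero moment arm.
Beam weight: 3.34 × 9.8 = 32.73 N down at 2.79 m → arm 2.79 m, τ = 32.73 × 2.79 = 91.32 N·m counterclockwise.
Toolbox: 17.9 × 9.8 = 175.4 N down at 0.32 m → arm 0.32 m, τ = 175.4 × 0.32 = 56.13 N·m counterclockwise.
Paint can: 4.58 × 9.8 = 44.88 N down at 2.34 m → arm 2.34 m, τ = 44.88 × 2.34 = 105 N·m counterclockwise.
Net load moment about support B = 252.4 N·m counterclockwise.
Reaction R at support A is upward at 4.791 m, arm 4.791 m → moment R × 4.791 clockwise.
Balancing moments: R × 4.791 = 252.4, giving R = 52.7 N.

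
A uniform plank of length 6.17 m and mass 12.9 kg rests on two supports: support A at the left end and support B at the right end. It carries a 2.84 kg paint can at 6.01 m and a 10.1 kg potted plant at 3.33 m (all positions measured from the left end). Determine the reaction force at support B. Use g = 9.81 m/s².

R_B ≈ 144 N

Taking torques about support A:
Beam weight: 12.9 × 9.81 = 126.5 N down at 3.085 m → arm 3.085 m, τ = 126.5 × 3.085 = 390.3 N·m clockwise.
Paint can: 2.84 × 9.81 = 27.86 N down at 6.01 m → arm 6.01 m, τ = 27.86 × 6.01 = 167.4 N·m clockwise.
Potted plant: 10.1 × 9.81 = 99.08 N down at 3.33 m → arm 3.33 m, τ = 99.08 × 3.33 = 329.9 N·m clockwise.
Net load moment about support A = 887.6 N·m clockwise.
Reaction R at support B is upward at 6.17 m, arm 6.17 m → moment R × 6.17 counterclockwise.
Στ = 0 ⇒ R × 6.17 = 887.6 ⇒ R = 144 N.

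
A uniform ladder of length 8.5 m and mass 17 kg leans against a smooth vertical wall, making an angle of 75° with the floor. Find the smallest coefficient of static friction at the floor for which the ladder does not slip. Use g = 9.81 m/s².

μ_min ≈ 0.134

Take moments about the foot of the ladder.
Ladder weight 17×9.81 = 166.8 N acts at 4.25 m along the ladder; its horizontal arm is 4.25·cos75° = 1.1 m → τ = 183.5 N·m clockwise.
Wall normal N acts horizontally at the top; its moment arm is the height L sinθ = 8.5·sin75° = 8.21 m, counterclockwise.
Balancing moments: N × 8.21 = 183.5, giving N = 22.35 N.
ΣFx = 0 ⇒ f = N_wall = 22.35 N. ΣFy = 0 ⇒ N_floor = 166.8 N.
μ_min = f / N_floor = 22.35 / 166.8 = 0.134.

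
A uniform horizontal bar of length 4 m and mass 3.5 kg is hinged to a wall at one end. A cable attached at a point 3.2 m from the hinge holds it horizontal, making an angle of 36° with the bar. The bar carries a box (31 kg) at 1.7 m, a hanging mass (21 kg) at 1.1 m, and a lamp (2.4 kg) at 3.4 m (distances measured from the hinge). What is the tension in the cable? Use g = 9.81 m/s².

T ≈ 474 N

Sum moments about the hinge (the unknown hinge reaction has zero arm there).
Beam weight: 3.5 × 9.81 = 34.34 N down at 2 m → arm 2 m, τ = 34.34 × 2 = 68.68 N·m clockwise.
Box: 31 × 9.81 = 304.1 N down at 1.7 m → arm 1.7 m, τ = 304.1 × 1.7 = 517 N·m clockwise.
Hanging mass: 21 × 9.81 = 206 N down at 1.1 m → arm 1.1 m, τ = 206 × 1.1 = 226.6 N·m clockwise.
Lamp: 2.4 × 9.81 = 23.54 N down at 3.4 m → arm 3.4 m, τ = 23.54 × 3.4 = 80.04 N·m clockwise.
Total clockwise load moment = 892.3 N·m.
The cable tension T acts at 3.2 m; only its component perpendicular to the bar, T sinθ, produces torque. sin 36° = 0.5878.
Στ = 0 ⇒ T × 3.2 × 0.5878 = 892.3 ⇒ T = 892.3 / 1.881 = 474 N.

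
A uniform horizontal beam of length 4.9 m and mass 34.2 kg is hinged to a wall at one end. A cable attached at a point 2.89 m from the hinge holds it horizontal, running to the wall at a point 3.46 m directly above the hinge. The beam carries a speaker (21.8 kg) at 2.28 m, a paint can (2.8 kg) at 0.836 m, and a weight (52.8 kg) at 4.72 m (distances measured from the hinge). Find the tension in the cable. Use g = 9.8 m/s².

T ≈ 1700 N

Choose the hinge as the axis so the unknown hinge reaction has zero arm there.
Beam weight: 34.2 × 9.8 = 335.2 N down at 2.45 m → arm 2.45 m, τ = 335.2 × 2.45 = 821.2 N·m clockwise.
Speaker: 21.8 × 9.8 = 213.6 N down at 2.28 m → arm 2.28 m, τ = 213.6 × 2.28 = 487 N·m clockwise.
Paint can: 2.8 × 9.8 = 27.44 N down at 0.836 m → arm 0.836 m, τ = 27.44 × 0.836 = 22.94 N·m clockwise.
Weight: 52.8 × 9.8 = 517.4 N down at 4.72 m → arm 4.72 m, τ = 517.4 × 4.72 = 2442 N·m clockwise.
Total clockwise load moment = 3773 N·m.
The cable tension T acts at 2.89 m; only its component perpendicular to the beam, T sinθ, produces torque. sinθ = h/√(h²+d²) = 3.46/√(3.46²+2.89²) = 0.7675.
Setting net torque to zero: T × 2.89 × 0.7675 = 3773 → T = 3773 / 2.218 = 1700 N.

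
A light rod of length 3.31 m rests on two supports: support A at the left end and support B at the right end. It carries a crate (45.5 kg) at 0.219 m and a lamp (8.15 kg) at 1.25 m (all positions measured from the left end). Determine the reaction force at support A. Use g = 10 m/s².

About support B:
Crate: 45.5 × 10 = 455 N down at 0.219 m → arm 3.091 m, τ = 455 × 3.091 = 1406 N·m counterclockwise.
Lamp: 8.15 × 10 = 81.5 N down at 1.25 m → arm 2.06 m, τ = 81.5 × 2.06 = 167.9 N·m counterclockwise.
Net load moment about support B = 1574 N·m counterclockwise.
Reaction R at support A is upward at 0 m, arm 3.31 m → moment R × 3.31 clockwise.
Στ = 0 ⇒ R × 3.31 = 1574 ⇒ R = 476 N.

R_A ≈ 476 N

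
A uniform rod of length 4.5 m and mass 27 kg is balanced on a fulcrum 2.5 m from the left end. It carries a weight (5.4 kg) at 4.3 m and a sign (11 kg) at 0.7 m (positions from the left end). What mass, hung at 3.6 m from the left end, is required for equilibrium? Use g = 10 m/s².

Take moments about the fulcrum (at 2.5 m from the left end).
Beam weight: 27 × 10 = 270 N down at 2.25 m → arm 0.25 m, τ = 270 × 0.25 = 67.5 N·m counterclockwise.
Weight: 5.4 × 10 = 54 N down at 4.3 m → arm 1.8 m, τ = 54 × 1.8 = 97.2 N·m clockwise.
Sign: 11 × 10 = 110 N down at 0.7 m → arm 1.8 m, τ = 110 × 1.8 = 198 N·m counterclockwise.
Net moment of known loads = 168.3 N·m counterclockwise.
An unknown mass m at 3.6 m has arm 1.1 m; its moment is m·g·1.1 clockwise.
For rotational equilibrium, m × 10 × 1.1 = 168.3, so m = 168.3 / (10 × 1.1) = 15.3 kg.

m ≈ 15.3 kg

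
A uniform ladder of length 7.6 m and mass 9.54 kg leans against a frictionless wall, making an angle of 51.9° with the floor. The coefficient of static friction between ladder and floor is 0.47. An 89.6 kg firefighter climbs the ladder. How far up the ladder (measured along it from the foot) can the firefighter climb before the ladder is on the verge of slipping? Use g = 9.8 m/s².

d ≈ 4.64 m

Sum moments about the foot of the ladder (the floor normal and friction both act there and drop out).
Ladder weight 9.54×9.8 = 93.49 N acts at 3.8 m along the ladder; its horizontal arm is 3.8·cos51.9° = 2.345 m → τ = 219.2 N·m clockwise.
Firefighter weight 89.6×9.8 = 878.1 N at distance d → arm d·cos51.9° → τ = 878.1·d·0.617 clockwise.
Wall normal N at the top has arm L sinθ = 5.981 m counterclockwise, so Στ = 0 gives N·5.981 = 219.2 + 541.8·d.
ΣFy = 0 ⇒ N_floor = 971.6 N, so the maximum friction is μ_s·N_floor = 0.47×971.6 = 456.7 N. ΣFx = 0 ⇒ N_wall = f, so at the slipping point N = 456.7 N.
Substituting: 456.7×5.981 = 219.2 + 541.8·d ⇒ d = (2732 − 219.2) / 541.8 = 4.64 m.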